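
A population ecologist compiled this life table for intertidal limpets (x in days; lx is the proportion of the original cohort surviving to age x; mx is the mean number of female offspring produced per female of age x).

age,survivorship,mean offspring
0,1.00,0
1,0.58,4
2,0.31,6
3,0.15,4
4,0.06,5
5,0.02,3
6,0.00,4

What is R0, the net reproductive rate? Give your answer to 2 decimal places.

lx·mx by age: 0, 2.32, 1.86, 0.6, 0.3, 0.06, 0
R0 = Σ lx·mx = 5.14 → 5.14

5.14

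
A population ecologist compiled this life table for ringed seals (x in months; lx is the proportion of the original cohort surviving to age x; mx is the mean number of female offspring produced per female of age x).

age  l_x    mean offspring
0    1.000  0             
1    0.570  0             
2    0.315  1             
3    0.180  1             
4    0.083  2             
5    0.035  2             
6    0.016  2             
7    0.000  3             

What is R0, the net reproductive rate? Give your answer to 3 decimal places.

lx·mx by age: 0, 0, 0.315, 0.18, 0.166, 0.07, 0.032, 0
R0 = Σ lx·mx = 0.763 → 0.763

0.763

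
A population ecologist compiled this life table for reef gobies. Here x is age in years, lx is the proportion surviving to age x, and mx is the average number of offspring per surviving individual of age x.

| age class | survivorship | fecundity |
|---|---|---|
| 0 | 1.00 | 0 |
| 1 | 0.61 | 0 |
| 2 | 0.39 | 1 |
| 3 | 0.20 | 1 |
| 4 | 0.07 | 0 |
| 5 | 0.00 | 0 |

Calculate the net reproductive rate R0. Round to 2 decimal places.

lx·mx by age: 0, 0, 0.39, 0.2, 0, 0
R0 = Σ lx·mx = 0.59 → 0.59

0.59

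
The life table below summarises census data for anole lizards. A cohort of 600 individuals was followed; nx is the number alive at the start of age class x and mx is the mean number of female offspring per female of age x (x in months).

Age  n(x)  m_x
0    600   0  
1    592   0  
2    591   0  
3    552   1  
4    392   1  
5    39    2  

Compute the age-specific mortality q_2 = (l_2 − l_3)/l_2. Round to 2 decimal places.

lx = nx/n0 = nx/600: 1, 0.98667…, 0.985, 0.92, 0.65333…, 0.065
q_2 = (l_2 − l_3) / l_2 = (0.985 − 0.92) / 0.985
     = 0.065 / 0.985 = 0.06599… → 0.07

0.07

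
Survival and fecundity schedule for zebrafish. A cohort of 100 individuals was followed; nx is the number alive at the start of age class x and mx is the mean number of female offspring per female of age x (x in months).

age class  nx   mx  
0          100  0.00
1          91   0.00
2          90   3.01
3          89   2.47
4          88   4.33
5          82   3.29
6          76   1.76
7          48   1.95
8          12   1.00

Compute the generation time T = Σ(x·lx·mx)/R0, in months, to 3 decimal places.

lx = nx/n0 = nx/100: 1, 0.91, 0.9, 0.89, 0.88, 0.82, 0.76, 0.48, 0.12
lx·mx: 0, 0, 2.709, 2.1983, 3.8104, 2.6978, 1.3376, 0.936, 0.12 → R0 = 13.8091
x·lx·mx: 0, 0, 5.418, 6.5949, 15.2416, 13.489, 8.0256, 6.552, 0.96 → Σ = 56.2811
T = 56.2811 / 13.8091 = 4.075653… → 4.076

4.076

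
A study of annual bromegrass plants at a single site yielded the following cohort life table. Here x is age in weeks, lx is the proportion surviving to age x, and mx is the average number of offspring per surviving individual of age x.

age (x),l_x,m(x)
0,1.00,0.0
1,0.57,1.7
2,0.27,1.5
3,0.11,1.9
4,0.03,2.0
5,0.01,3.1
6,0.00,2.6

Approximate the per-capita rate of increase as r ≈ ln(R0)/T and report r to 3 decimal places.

0.308

R0 = Σ lx·mx = 0 + 0.969 + 0.405 + 0.209 + 0.06 + 0.031 + 0 = 1.674
Σ x·lx·mx = 2.801; T = 2.801/1.674 = 1.67324…
r ≈ ln(R0)/T = ln(1.674)/1.67324… = 0.30792… → 0.308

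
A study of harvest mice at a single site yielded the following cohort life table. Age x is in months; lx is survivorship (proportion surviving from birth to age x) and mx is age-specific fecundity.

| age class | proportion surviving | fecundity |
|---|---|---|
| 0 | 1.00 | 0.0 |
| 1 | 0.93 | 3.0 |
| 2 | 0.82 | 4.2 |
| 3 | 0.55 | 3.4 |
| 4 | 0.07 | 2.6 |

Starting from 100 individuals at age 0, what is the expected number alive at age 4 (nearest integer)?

7

Expected survivors = N0 · l_4 = 100 × 0.07 = 7 → 7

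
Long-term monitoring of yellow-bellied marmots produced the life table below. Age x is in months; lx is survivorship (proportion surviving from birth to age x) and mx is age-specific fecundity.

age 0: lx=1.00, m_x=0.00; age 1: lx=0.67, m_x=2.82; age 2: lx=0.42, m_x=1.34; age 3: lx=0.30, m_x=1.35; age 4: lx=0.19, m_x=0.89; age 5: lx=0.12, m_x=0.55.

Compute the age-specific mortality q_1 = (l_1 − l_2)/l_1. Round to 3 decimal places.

q_1 = (l_1 − l_2) / l_1 = (0.67 − 0.42) / 0.67
     = 0.25 / 0.67 = 0.373134… → 0.373

0.373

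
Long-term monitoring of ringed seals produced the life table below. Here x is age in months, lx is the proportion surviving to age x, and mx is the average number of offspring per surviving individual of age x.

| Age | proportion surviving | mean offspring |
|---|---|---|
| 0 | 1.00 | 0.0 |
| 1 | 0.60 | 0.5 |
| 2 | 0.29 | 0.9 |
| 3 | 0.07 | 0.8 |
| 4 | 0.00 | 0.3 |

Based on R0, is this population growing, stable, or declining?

R0 = Σ lx·mx = 0 + 0.3 + 0.261 + 0.056 + 0 = 0.617
R0 < 1, so the population is declining.

declining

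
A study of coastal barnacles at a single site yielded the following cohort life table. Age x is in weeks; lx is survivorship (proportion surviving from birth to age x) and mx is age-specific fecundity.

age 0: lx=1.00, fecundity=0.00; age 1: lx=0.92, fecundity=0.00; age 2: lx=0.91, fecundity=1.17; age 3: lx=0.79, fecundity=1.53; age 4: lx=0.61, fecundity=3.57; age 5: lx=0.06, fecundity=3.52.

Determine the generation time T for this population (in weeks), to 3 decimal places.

3.329

lx·mx: 0, 0, 1.0647, 1.2087, 2.1777, 0.2112 → R0 = 4.6623
x·lx·mx: 0, 0, 2.1294, 3.6261, 8.7108, 1.056 → Σ = 15.5223
T = 15.5223 / 4.6623 = 3.329322… → 3.329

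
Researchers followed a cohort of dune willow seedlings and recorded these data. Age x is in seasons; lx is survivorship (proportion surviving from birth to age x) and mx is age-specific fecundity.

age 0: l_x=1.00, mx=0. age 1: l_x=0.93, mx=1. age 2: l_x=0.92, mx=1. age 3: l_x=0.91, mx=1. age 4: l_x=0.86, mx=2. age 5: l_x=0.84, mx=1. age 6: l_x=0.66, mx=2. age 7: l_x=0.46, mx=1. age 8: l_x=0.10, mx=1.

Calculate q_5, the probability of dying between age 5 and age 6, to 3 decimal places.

q_5 = (l_5 − l_6) / l_5 = (0.84 − 0.66) / 0.84
     = 0.18 / 0.84 = 0.214286… → 0.214

0.214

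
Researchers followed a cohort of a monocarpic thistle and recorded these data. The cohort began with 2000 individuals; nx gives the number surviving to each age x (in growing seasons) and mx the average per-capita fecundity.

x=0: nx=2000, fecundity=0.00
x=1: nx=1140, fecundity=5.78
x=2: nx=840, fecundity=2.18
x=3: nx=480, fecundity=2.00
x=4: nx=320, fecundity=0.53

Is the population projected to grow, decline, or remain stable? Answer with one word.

growing

lx = nx/n0 = nx/2000: 1, 0.57, 0.42, 0.24, 0.16
R0 = Σ lx·mx = 0 + 3.2946 + 0.9156 + 0.48 + 0.0848 = 4.775
R0 > 1, so the population is growing.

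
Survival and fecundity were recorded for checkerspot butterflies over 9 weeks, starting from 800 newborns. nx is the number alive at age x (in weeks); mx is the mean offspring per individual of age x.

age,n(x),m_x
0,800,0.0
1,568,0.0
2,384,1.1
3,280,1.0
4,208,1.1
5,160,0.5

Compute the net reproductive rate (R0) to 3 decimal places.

1.264

lx = nx/n0 = nx/800: 1, 0.71, 0.48, 0.35, 0.26, 0.2
lx·mx by age: 0, 0, 0.528, 0.35, 0.286, 0.1
R0 = Σ lx·mx = 1.264 → 1.264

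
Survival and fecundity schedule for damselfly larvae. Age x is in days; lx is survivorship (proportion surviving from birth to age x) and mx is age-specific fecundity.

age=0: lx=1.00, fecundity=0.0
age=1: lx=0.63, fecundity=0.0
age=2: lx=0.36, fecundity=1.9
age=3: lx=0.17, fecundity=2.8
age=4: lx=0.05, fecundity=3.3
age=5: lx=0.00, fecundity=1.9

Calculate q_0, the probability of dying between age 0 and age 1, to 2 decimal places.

q_0 = (l_0 − l_1) / l_0 = (1 − 0.63) / 1
     = 0.37 / 1 = 0.37 → 0.37

0.37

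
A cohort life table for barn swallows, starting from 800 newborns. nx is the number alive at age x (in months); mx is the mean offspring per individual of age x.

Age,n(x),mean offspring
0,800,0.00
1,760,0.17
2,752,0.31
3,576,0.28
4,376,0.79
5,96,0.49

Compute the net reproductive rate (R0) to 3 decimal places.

lx = nx/n0 = nx/800: 1, 0.95, 0.94, 0.72, 0.47, 0.12
lx·mx by age: 0, 0.1615, 0.2914, 0.2016, 0.3713, 0.0588
R0 = Σ lx·mx = 1.0846 → 1.085

1.085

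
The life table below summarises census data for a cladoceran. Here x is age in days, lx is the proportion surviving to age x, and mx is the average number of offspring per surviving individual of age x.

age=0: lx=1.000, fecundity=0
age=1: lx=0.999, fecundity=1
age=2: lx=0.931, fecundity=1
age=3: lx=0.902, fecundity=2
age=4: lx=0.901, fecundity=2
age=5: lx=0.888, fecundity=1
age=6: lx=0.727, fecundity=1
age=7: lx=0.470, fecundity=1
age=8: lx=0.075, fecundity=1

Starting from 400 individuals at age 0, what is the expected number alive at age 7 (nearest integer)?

Expected survivors = N0 · l_7 = 400 × 0.470 = 188 → 188

188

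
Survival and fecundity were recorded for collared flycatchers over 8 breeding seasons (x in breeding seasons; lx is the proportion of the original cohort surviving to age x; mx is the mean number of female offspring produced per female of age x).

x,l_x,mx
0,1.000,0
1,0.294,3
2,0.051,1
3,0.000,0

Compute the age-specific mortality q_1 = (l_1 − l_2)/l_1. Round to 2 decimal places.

q_1 = (l_1 − l_2) / l_1 = (0.294 − 0.051) / 0.294
     = 0.243 / 0.294 = 0.826531… → 0.83

0.83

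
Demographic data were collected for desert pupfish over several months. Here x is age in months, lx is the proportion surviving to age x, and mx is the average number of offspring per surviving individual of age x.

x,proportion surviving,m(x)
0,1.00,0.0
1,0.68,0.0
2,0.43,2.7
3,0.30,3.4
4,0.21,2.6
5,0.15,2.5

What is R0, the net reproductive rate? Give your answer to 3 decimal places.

lx·mx by age: 0, 0, 1.161, 1.02, 0.546, 0.375
R0 = Σ lx·mx = 3.102 → 3.102

3.102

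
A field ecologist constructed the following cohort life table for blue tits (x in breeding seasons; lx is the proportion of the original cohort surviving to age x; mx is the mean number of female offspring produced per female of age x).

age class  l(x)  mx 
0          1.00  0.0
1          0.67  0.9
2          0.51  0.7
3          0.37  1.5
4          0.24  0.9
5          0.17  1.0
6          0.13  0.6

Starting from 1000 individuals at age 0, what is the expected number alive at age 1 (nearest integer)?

Expected survivors = N0 · l_1 = 1000 × 0.67 = 670 → 670

670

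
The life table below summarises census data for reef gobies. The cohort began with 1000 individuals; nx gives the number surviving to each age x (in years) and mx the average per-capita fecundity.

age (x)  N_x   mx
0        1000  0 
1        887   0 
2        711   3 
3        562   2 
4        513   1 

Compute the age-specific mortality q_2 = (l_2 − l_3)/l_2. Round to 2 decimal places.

0.21

lx = nx/n0 = nx/1000: 1, 0.887, 0.711, 0.562, 0.513
q_2 = (l_2 − l_3) / l_2 = (0.711 − 0.562) / 0.711
     = 0.149 / 0.711 = 0.209564… → 0.21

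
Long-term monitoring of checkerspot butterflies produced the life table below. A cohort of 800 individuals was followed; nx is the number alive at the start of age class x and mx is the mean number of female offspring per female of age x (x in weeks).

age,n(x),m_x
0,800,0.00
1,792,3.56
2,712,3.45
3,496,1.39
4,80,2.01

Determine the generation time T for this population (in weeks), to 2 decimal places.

lx = nx/n0 = nx/800: 1, 0.99, 0.89, 0.62, 0.1
lx·mx: 0, 3.5244, 3.0705, 0.8618, 0.201 → R0 = 7.6577
x·lx·mx: 0, 3.5244, 6.141, 2.5854, 0.804 → Σ = 13.0548
T = 13.0548 / 7.6577 = 1.704794… → 1.70

1.70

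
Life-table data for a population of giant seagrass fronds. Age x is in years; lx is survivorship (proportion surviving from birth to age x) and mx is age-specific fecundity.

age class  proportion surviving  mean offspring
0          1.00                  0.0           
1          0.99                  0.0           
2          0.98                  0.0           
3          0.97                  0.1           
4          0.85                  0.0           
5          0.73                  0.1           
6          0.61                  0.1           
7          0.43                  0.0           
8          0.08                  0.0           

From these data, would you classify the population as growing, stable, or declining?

declining

R0 = Σ lx·mx = 0 + 0 + 0 + 0.097 + 0 + 0.073 + 0.061 + 0 + 0 = 0.231
R0 < 1, so the population is declining.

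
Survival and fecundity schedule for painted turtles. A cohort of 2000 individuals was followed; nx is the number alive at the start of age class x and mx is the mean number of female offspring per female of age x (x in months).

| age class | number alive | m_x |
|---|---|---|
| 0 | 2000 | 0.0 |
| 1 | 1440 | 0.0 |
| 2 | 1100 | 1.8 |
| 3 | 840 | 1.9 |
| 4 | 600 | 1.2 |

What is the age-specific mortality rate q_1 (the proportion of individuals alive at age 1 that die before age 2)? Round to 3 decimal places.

0.236

lx = nx/n0 = nx/2000: 1, 0.72, 0.55, 0.42, 0.3
q_1 = (l_1 − l_2) / l_1 = (0.72 − 0.55) / 0.72
     = 0.17 / 0.72 = 0.236111… → 0.236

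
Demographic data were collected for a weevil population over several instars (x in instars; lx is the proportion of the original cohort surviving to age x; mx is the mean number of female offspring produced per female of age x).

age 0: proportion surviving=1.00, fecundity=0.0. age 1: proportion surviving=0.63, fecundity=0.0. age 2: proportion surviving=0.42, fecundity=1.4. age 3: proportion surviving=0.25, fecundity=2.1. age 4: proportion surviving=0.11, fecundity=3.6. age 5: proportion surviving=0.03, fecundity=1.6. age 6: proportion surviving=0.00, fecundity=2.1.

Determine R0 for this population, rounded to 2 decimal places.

1.56

lx·mx by age: 0, 0, 0.588, 0.525, 0.396, 0.048, 0
R0 = Σ lx·mx = 1.557 → 1.56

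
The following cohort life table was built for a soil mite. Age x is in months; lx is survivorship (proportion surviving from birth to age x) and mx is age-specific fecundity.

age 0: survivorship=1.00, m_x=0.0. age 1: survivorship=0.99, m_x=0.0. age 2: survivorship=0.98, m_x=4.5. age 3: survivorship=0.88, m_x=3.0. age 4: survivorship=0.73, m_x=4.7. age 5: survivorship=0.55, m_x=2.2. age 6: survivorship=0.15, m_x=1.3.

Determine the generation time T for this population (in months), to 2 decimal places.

lx·mx: 0, 0, 4.41, 2.64, 3.431, 1.21, 0.195 → R0 = 11.886
x·lx·mx: 0, 0, 8.82, 7.92, 13.724, 6.05, 1.17 → Σ = 37.684
T = 37.684 / 11.886 = 3.170453… → 3.17

3.17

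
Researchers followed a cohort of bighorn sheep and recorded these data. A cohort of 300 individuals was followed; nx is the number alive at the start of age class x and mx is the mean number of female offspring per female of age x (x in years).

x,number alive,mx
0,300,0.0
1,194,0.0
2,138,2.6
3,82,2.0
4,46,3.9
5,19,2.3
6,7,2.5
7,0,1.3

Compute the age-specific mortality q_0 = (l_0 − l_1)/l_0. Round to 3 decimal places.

0.353

lx = nx/n0 = nx/300: 1, 0.64667…, 0.46, 0.27333…, 0.15333…, 0.06333…, 0.02333…, 0
q_0 = (l_0 − l_1) / l_0 = (1 − 0.646667…) / 1
     = 0.353333… / 1 = 0.353333… → 0.353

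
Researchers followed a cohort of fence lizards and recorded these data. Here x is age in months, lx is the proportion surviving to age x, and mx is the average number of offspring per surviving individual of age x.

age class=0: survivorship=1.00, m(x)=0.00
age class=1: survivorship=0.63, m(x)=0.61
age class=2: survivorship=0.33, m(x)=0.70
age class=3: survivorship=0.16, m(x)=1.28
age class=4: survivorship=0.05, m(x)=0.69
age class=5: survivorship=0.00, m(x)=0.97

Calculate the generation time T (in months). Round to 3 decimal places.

1.871

lx·mx: 0, 0.3843, 0.231, 0.2048, 0.0345, 0 → R0 = 0.8546
x·lx·mx: 0, 0.3843, 0.462, 0.6144, 0.138, 0 → Σ = 1.5987
T = 1.5987 / 0.8546 = 1.8707… → 1.871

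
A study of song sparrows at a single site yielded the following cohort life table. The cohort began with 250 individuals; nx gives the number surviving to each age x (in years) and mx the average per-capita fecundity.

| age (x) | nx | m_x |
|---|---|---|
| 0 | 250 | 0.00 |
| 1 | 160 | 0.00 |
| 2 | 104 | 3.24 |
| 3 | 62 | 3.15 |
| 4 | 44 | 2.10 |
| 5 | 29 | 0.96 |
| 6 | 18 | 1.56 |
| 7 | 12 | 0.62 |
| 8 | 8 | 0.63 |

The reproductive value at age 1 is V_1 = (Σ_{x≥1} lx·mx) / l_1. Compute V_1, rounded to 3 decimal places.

4.332

lx = nx/n0 = nx/250: 1, 0.64, 0.416, 0.248, 0.176, 0.116, 0.072, 0.048, 0.032
lx·mx for x ≥ 1: 0, 1.34784, 0.7812, 0.3696, 0.11136, 0.11232, 0.02976, 0.02016 → sum = 2.77224
V_1 = 2.77224 / l_1 = 2.77224 / 0.64 = 4.331625 → 4.332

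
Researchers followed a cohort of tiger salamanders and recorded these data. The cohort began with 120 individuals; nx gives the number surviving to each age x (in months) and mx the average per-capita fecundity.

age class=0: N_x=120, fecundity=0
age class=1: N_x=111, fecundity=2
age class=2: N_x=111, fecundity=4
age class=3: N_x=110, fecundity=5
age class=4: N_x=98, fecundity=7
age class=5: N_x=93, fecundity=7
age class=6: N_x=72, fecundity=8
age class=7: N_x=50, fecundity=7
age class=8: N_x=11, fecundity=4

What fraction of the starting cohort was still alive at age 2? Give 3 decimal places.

0.925

l_2 = n_2/n_0 = 111/120 = 0.925 → 0.925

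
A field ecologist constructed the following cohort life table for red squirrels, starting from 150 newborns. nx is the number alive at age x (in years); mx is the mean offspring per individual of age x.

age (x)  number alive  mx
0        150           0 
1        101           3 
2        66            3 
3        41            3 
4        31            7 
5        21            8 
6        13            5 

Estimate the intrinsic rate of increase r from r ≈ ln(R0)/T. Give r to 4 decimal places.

0.6678

lx = nx/n0 = nx/150: 1, 0.67333…, 0.44, 0.27333…, 0.20667…, 0.14, 0.08667…
R0 = Σ lx·mx = 0 + 2.02… + 1.32 + 0.82… + 1.44667… + 1.12 + 0.43333… = 7.16…
Σ x·lx·mx = 21.106667…; T = 21.106667…/7.16… = 2.94786…
r ≈ ln(R0)/T = ln(7.16…)/2.94786… = 0.667776… → 0.6678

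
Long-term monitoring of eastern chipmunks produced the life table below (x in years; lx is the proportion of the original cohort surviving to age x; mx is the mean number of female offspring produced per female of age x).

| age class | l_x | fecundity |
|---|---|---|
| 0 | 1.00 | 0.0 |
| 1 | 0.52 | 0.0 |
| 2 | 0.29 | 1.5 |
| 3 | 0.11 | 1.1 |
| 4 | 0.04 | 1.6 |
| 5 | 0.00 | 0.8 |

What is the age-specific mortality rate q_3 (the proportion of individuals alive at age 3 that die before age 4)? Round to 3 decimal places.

0.636

q_3 = (l_3 − l_4) / l_3 = (0.11 − 0.04) / 0.11
     = 0.07 / 0.11 = 0.636364… → 0.636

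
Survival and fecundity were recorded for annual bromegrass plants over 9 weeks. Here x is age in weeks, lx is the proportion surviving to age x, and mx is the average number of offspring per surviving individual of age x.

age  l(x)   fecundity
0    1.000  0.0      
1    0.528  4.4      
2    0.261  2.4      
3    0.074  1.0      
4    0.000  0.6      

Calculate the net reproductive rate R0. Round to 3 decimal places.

lx·mx by age: 0, 2.3232, 0.6264, 0.074, 0
R0 = Σ lx·mx = 3.0236 → 3.024

3.024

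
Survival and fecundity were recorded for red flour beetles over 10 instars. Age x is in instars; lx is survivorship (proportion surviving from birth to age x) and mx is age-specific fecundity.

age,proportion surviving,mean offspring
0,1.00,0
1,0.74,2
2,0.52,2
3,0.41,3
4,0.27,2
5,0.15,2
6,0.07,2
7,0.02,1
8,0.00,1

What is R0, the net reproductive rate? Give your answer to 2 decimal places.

lx·mx by age: 0, 1.48, 1.04, 1.23, 0.54, 0.3, 0.14, 0.02, 0
R0 = Σ lx·mx = 4.75 → 4.75

4.75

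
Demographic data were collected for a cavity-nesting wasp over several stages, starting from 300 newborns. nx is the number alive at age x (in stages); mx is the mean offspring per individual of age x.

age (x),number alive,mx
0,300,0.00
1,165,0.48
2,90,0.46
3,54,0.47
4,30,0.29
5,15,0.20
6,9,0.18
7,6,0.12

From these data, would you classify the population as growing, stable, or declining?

declining

lx = nx/n0 = nx/300: 1, 0.55, 0.3, 0.18, 0.1, 0.05, 0.03, 0.02
R0 = Σ lx·mx = 0 + 0.264 + 0.138 + 0.0846 + 0.029 + 0.01 + 0.0054 + 0.0024 = 0.5334
R0 < 1, so the population is declining.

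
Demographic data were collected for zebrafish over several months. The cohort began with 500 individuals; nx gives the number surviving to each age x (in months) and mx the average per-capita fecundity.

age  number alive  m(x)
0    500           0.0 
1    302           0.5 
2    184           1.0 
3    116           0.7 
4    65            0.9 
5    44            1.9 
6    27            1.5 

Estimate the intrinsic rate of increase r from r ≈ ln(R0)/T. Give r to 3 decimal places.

lx = nx/n0 = nx/500: 1, 0.604, 0.368, 0.232, 0.13, 0.088, 0.054
R0 = Σ lx·mx = 0 + 0.302 + 0.368 + 0.1624 + 0.117 + 0.1672 + 0.081 = 1.1976
Σ x·lx·mx = 3.3152; T = 3.3152/1.1976 = 2.7682…
r ≈ ln(R0)/T = ln(1.1976)/2.7682… = 0.06514… → 0.065

0.065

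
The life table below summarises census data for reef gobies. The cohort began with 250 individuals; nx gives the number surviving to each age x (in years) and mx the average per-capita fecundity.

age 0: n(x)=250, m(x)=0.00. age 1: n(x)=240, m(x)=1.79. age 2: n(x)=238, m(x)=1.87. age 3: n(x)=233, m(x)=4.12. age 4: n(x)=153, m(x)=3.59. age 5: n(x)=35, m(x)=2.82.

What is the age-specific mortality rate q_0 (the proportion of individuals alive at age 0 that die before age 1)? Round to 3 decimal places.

0.040

lx = nx/n0 = nx/250: 1, 0.96, 0.952, 0.932, 0.612, 0.14
q_0 = (l_0 − l_1) / l_0 = (1 − 0.96) / 1
     = 0.04 / 1 = 0.04 → 0.040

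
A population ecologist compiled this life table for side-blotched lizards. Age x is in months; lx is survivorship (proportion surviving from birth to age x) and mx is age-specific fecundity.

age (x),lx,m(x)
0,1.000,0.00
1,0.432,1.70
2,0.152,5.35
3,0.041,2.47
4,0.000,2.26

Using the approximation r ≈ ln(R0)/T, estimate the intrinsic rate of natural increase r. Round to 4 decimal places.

0.3095

R0 = Σ lx·mx = 0 + 0.7344 + 0.8132 + 0.10127 + 0 = 1.64887
Σ x·lx·mx = 2.66461; T = 2.66461/1.64887 = 1.61602…
r ≈ ln(R0)/T = ln(1.64887)/1.61602… = 0.309458… → 0.3095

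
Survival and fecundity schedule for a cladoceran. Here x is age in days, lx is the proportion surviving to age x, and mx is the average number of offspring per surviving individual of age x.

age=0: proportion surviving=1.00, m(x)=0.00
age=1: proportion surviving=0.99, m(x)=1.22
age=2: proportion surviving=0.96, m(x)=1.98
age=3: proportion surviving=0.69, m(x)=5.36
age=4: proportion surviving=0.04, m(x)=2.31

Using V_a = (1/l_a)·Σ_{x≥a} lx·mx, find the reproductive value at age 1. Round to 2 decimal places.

lx·mx for x ≥ 1: 1.2078, 1.9008, 3.6984, 0.0924 → sum = 6.8994
V_1 = 6.8994 / l_1 = 6.8994 / 0.99 = 6.969091… → 6.97

6.97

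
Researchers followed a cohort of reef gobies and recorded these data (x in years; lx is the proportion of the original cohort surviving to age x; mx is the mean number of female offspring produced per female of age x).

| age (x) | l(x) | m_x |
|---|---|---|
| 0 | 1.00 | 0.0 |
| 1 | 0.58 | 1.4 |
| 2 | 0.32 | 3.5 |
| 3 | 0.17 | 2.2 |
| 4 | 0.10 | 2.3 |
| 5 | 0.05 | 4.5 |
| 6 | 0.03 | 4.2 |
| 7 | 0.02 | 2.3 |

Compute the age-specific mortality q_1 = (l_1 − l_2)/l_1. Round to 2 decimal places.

0.45

q_1 = (l_1 − l_2) / l_1 = (0.58 − 0.32) / 0.58
     = 0.26 / 0.58 = 0.448276… → 0.45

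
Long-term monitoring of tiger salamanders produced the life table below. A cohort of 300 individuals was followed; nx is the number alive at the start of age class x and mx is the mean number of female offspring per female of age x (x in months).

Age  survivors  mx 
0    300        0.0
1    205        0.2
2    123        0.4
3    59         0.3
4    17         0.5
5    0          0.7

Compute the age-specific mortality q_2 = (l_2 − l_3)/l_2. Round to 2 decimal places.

0.52

lx = nx/n0 = nx/300: 1, 0.68333…, 0.41, 0.19667…, 0.05667…, 0
q_2 = (l_2 − l_3) / l_2 = (0.41 − 0.196667…) / 0.41
     = 0.213333… / 0.41 = 0.520325… → 0.52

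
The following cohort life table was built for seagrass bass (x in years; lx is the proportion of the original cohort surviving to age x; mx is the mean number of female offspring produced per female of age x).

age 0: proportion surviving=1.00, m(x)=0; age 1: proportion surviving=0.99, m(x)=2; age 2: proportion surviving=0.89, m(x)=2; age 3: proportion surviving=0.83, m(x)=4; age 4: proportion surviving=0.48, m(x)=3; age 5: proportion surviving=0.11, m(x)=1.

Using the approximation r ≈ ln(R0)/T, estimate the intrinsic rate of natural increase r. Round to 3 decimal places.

R0 = Σ lx·mx = 0 + 1.98 + 1.78 + 3.32 + 1.44 + 0.11 = 8.63
Σ x·lx·mx = 21.81; T = 21.81/8.63 = 2.52723…
r ≈ ln(R0)/T = ln(8.63)/2.52723… = 0.85281… → 0.853

0.853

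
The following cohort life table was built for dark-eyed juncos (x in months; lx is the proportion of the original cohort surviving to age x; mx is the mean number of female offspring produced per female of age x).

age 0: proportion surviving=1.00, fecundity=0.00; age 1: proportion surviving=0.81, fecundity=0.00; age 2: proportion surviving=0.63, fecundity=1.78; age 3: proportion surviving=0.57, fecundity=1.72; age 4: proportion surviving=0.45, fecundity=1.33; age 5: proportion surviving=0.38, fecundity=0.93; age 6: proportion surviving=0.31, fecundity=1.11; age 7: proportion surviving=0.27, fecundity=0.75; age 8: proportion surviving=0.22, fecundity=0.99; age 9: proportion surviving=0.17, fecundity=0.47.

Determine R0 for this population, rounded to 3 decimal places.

3.898

lx·mx by age: 0, 0, 1.1214, 0.9804, 0.5985, 0.3534, 0.3441, 0.2025, 0.2178, 0.0799
R0 = Σ lx·mx = 3.898 → 3.898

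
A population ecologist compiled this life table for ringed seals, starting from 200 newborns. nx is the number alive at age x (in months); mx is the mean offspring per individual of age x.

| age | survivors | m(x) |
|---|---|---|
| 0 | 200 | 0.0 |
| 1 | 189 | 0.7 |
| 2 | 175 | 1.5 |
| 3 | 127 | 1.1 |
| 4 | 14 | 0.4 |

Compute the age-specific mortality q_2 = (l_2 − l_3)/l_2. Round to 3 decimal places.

lx = nx/n0 = nx/200: 1, 0.945, 0.875, 0.635, 0.07
q_2 = (l_2 − l_3) / l_2 = (0.875 − 0.635) / 0.875
     = 0.24 / 0.875 = 0.274286… → 0.274

0.274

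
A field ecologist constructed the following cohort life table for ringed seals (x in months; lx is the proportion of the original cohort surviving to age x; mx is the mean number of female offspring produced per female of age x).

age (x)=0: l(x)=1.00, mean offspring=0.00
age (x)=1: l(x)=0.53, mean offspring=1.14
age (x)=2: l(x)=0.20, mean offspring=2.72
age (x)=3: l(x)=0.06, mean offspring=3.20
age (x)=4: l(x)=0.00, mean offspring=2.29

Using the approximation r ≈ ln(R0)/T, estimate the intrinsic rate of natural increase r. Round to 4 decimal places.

0.1730

R0 = Σ lx·mx = 0 + 0.6042 + 0.544 + 0.192 + 0 = 1.3402
Σ x·lx·mx = 2.2682; T = 2.2682/1.3402 = 1.69243…
r ≈ ln(R0)/T = ln(1.3402)/1.69243… = 0.173016… → 0.1730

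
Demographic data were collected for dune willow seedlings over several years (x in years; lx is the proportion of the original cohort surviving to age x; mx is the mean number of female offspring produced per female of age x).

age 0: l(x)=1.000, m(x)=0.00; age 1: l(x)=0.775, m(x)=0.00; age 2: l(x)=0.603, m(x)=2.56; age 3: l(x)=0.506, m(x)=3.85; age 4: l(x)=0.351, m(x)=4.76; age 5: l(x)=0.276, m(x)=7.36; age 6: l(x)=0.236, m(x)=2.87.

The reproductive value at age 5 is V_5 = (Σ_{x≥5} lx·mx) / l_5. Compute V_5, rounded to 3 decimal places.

9.814

lx·mx for x ≥ 5: 2.03136, 0.67732 → sum = 2.70868
V_5 = 2.70868 / l_5 = 2.70868 / 0.276 = 9.814058… → 9.814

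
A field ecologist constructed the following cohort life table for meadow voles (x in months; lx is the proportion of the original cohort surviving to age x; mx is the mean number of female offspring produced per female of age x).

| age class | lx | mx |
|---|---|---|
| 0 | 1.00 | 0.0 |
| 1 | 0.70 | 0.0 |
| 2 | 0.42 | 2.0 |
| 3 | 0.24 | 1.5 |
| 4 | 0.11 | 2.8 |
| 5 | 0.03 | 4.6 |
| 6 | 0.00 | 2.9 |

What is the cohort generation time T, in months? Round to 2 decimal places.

2.84

lx·mx: 0, 0, 0.84, 0.36, 0.308, 0.138, 0 → R0 = 1.646
x·lx·mx: 0, 0, 1.68, 1.08, 1.232, 0.69, 0 → Σ = 4.682
T = 4.682 / 1.646 = 2.844471… → 2.84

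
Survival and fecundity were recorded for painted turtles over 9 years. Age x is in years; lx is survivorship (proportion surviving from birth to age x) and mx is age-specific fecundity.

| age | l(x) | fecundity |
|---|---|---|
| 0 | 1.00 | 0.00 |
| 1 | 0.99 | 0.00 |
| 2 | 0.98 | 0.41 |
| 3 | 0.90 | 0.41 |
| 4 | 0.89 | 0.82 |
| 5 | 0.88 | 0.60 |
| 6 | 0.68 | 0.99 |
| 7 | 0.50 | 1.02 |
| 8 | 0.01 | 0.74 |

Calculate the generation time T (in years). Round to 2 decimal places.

lx·mx: 0, 0, 0.4018, 0.369, 0.7298, 0.528, 0.6732, 0.51, 0.0074 → R0 = 3.2192
x·lx·mx: 0, 0, 0.8036, 1.107, 2.9192, 2.64, 4.0392, 3.57, 0.0592 → Σ = 15.1382
T = 15.1382 / 3.2192 = 4.702473… → 4.70

4.70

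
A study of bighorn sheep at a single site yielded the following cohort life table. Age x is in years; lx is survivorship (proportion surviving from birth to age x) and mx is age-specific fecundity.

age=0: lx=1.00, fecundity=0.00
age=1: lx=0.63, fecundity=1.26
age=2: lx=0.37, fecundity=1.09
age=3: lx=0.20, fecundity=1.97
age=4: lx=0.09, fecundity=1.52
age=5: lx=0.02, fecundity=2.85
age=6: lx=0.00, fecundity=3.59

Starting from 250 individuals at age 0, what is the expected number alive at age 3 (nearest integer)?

Expected survivors = N0 · l_3 = 250 × 0.20 = 50 → 50

50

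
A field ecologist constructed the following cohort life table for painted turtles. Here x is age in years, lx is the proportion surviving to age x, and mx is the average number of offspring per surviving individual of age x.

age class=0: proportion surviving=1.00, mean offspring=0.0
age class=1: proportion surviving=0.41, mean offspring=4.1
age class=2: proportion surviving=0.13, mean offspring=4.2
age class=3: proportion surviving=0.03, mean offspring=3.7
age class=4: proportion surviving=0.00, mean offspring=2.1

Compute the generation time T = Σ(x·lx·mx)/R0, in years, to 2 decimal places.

lx·mx: 0, 1.681, 0.546, 0.111, 0 → R0 = 2.338
x·lx·mx: 0, 1.681, 1.092, 0.333, 0 → Σ = 3.106
T = 3.106 / 2.338 = 1.328486… → 1.33

1.33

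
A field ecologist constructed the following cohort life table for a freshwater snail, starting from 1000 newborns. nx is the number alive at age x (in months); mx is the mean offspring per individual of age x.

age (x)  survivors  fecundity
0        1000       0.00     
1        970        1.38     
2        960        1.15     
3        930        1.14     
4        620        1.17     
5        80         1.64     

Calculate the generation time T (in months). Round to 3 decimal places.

lx = nx/n0 = nx/1000: 1, 0.97, 0.96, 0.93, 0.62, 0.08
lx·mx: 0, 1.3386, 1.104, 1.0602, 0.7254, 0.1312 → R0 = 4.3594
x·lx·mx: 0, 1.3386, 2.208, 3.1806, 2.9016, 0.656 → Σ = 10.2848
T = 10.2848 / 4.3594 = 2.359224… → 2.359

2.359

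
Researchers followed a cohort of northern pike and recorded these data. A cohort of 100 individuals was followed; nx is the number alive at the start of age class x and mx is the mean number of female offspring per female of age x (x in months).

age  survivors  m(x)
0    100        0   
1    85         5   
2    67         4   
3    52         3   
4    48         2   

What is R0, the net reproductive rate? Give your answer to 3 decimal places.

lx = nx/n0 = nx/100: 1, 0.85, 0.67, 0.52, 0.48
lx·mx by age: 0, 4.25, 2.68, 1.56, 0.96
R0 = Σ lx·mx = 9.45 → 9.450

9.450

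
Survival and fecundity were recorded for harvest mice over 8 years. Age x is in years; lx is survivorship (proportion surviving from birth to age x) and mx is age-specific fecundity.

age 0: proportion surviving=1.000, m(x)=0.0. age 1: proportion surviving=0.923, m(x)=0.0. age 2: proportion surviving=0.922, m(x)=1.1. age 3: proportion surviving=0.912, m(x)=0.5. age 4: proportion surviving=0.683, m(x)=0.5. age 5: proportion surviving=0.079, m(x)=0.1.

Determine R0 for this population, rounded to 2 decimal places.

lx·mx by age: 0, 0, 1.0142, 0.456, 0.3415, 0.0079
R0 = Σ lx·mx = 1.8196 → 1.82

1.82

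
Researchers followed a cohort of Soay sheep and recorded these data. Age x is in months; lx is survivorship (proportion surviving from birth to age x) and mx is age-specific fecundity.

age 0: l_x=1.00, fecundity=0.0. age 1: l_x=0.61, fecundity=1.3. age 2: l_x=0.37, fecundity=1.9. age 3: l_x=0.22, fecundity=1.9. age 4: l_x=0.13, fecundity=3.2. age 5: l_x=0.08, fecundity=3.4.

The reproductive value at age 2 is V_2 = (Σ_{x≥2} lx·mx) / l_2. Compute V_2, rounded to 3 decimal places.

4.889

lx·mx for x ≥ 2: 0.703, 0.418, 0.416, 0.272 → sum = 1.809
V_2 = 1.809 / l_2 = 1.809 / 0.37 = 4.889189… → 4.889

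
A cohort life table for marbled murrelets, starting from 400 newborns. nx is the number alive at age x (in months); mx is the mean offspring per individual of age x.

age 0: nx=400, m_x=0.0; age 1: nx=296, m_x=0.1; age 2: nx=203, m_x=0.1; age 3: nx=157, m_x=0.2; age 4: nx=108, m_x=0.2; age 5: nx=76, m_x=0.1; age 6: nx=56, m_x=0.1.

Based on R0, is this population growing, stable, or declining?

lx = nx/n0 = nx/400: 1, 0.74, 0.5075, 0.3925, 0.27, 0.19, 0.14
R0 = Σ lx·mx = 0 + 0.074 + 0.05075 + 0.0785 + 0.054 + 0.019 + 0.014 = 0.29025
R0 < 1, so the population is declining.

declining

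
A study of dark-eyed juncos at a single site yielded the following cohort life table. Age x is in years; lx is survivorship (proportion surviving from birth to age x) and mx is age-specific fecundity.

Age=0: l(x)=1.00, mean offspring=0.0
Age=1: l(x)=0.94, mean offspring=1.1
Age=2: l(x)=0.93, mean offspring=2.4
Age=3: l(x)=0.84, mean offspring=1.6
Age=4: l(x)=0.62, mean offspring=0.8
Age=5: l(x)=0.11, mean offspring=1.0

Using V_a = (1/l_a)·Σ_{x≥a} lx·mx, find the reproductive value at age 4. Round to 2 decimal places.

0.98

lx·mx for x ≥ 4: 0.496, 0.11 → sum = 0.606
V_4 = 0.606 / l_4 = 0.606 / 0.62 = 0.977419… → 0.98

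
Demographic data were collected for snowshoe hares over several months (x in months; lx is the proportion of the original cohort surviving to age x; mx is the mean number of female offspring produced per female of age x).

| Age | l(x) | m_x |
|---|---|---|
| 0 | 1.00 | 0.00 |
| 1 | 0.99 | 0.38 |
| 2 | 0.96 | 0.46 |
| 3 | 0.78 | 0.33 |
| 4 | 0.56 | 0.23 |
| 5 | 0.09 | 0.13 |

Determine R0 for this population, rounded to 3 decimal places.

lx·mx by age: 0, 0.3762, 0.4416, 0.2574, 0.1288, 0.0117
R0 = Σ lx·mx = 1.2157 → 1.216

1.216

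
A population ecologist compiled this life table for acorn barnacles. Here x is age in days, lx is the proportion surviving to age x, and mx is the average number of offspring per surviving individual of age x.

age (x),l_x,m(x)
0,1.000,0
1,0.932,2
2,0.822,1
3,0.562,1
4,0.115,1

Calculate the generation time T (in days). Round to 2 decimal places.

lx·mx: 0, 1.864, 0.822, 0.562, 0.115 → R0 = 3.363
x·lx·mx: 0, 1.864, 1.644, 1.686, 0.46 → Σ = 5.654
T = 5.654 / 3.363 = 1.681237… → 1.68

1.68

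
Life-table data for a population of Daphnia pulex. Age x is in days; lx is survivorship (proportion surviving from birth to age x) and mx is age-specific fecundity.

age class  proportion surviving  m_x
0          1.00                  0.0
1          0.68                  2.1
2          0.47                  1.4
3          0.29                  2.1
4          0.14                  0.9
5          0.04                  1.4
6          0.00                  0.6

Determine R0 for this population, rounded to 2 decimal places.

2.88

lx·mx by age: 0, 1.428, 0.658, 0.609, 0.126, 0.056, 0
R0 = Σ lx·mx = 2.877 → 2.88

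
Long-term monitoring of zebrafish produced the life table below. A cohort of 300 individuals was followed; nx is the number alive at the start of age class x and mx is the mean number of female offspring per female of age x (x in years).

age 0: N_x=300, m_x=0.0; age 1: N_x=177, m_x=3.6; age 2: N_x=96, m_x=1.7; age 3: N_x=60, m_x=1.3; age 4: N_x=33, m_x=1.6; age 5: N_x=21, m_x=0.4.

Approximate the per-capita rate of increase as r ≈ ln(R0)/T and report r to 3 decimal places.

lx = nx/n0 = nx/300: 1, 0.59, 0.32, 0.2, 0.11, 0.07
R0 = Σ lx·mx = 0 + 2.124 + 0.544 + 0.26 + 0.176 + 0.028 = 3.132
Σ x·lx·mx = 4.836; T = 4.836/3.132 = 1.54406…
r ≈ ln(R0)/T = ln(3.132)/1.54406… = 0.7394… → 0.739

0.739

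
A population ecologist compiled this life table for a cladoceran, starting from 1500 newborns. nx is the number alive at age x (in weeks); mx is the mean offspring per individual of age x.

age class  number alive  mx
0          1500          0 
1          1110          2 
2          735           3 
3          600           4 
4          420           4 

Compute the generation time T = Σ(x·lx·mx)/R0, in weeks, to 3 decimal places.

2.416

lx = nx/n0 = nx/1500: 1, 0.74, 0.49, 0.4, 0.28
lx·mx: 0, 1.48, 1.47, 1.6, 1.12 → R0 = 5.67
x·lx·mx: 0, 1.48, 2.94, 4.8, 4.48 → Σ = 13.7
T = 13.7 / 5.67 = 2.416226… → 2.416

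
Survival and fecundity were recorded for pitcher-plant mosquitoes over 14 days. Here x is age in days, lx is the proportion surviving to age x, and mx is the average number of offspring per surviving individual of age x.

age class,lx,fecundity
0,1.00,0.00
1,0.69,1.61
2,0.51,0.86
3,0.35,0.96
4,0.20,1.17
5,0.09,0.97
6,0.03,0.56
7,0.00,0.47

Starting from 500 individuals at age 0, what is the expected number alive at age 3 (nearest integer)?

175

Expected survivors = N0 · l_3 = 500 × 0.35 = 175 → 175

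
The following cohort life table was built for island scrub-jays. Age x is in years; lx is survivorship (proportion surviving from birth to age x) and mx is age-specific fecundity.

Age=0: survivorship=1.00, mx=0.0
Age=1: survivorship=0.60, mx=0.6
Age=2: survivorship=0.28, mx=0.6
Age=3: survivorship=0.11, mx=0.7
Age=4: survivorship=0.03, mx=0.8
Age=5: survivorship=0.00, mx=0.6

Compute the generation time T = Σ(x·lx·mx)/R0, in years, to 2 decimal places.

lx·mx: 0, 0.36, 0.168, 0.077, 0.024, 0 → R0 = 0.629
x·lx·mx: 0, 0.36, 0.336, 0.231, 0.096, 0 → Σ = 1.023
T = 1.023 / 0.629 = 1.626391… → 1.63

1.63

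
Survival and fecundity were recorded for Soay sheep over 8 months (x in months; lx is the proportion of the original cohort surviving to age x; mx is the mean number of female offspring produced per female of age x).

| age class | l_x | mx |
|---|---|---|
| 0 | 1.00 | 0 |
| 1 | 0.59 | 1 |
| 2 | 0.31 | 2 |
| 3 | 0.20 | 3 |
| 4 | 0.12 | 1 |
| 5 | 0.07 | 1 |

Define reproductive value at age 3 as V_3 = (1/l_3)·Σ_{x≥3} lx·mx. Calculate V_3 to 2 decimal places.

lx·mx for x ≥ 3: 0.6, 0.12, 0.07 → sum = 0.79
V_3 = 0.79 / l_3 = 0.79 / 0.2 = 3.95 → 3.95

3.95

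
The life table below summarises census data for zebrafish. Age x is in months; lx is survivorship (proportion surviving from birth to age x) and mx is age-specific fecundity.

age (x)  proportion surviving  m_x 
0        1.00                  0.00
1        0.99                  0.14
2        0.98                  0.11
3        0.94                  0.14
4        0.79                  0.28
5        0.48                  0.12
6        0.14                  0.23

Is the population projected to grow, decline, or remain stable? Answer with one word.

R0 = Σ lx·mx = 0 + 0.1386 + 0.1078 + 0.1316 + 0.2212 + 0.0576 + 0.0322 = 0.689
R0 < 1, so the population is declining.

declining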